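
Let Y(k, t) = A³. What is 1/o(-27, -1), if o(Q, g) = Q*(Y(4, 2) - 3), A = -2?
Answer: 1/297 ≈ 0.0033670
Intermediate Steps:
Y(k, t) = -8 (Y(k, t) = (-2)³ = -8)
o(Q, g) = -11*Q (o(Q, g) = Q*(-8 - 3) = Q*(-11) = -11*Q)
1/o(-27, -1) = 1/(-11*(-27)) = 1/297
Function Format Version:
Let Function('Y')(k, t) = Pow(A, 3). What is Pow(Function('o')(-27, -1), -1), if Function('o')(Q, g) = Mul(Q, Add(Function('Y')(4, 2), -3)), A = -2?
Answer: Rational(1, 297) ≈ 0.0033670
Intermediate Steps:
Function('Y')(k, t) = -8 (Function('Y')(k, t) = Pow(-2, 3) = -8)
Function('o')(Q, g) = Mul(-11, Q) (Function('o')(Q, g) = Mul(Q, Add(-8, -3)) = Mul(Q, -11) = Mul(-11, Q))
Pow(Function('o')(-27, -1), -1) = Pow(Mul(-11, -27), -1) = Pow(297, -1) = Rational(1, 297)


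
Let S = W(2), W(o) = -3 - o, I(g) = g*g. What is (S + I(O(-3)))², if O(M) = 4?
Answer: 121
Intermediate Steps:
I(g) = g²
S = -5 (S = -3 - 1*2 = -3 - 2 = -5)
(S + I(O(-3)))² = (-5 + 4²)² = (-5 + 16)² = 11² = 121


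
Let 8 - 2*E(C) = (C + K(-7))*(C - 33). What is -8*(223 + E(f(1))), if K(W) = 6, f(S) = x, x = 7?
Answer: -3168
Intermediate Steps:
f(S) = 7
E(C) = 4 - (-33 + C)*(6 + C)/2 (E(C) = 4 - (C + 6)*(C - 33)/2 = 4 - (6 + C)*(-33 + C)/2 = 4 - (-33 + C)*(6 + C)/2)
-8*(223 + E(f(1))) = -8*(223 + (103 - ½*7² + (27/2)*7)) = -8*(223 + (103 - ½*49 + 189/2)) = -8*(223 + (103 - 49/2 + 189/2)) = -8*(223 + 173) = -8*396 = -3168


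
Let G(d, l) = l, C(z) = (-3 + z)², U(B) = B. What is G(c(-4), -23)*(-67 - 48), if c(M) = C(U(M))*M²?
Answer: 2645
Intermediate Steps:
c(M) = M²*(-3 + M)² (c(M) = (-3 + M)²*M² = M²*(-3 + M)²)
G(c(-4), -23)*(-67 - 48) = -23*(-67 - 48) = -23*(-115) = 2645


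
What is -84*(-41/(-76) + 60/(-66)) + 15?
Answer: 9624/209 ≈ 46.048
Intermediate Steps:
-84*(-41/(-76) + 60/(-66)) + 15 = -84*(-41*(-1/76) + 60*(-1/66)) + 15 = -84*(41/76 - 10/11) + 15 = -84*(-309/836) + 15 = 6489/209 + 15 = 9624/209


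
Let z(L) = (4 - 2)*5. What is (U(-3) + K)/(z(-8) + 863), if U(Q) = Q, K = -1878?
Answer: -209/97 ≈ -2.1546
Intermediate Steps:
z(L) = 10 (z(L) = 2*5 = 10)
(U(-3) + K)/(z(-8) + 863) = (-3 - 1878)/(10 + 863) = -1881/873 = -1881*1/873 = -209/97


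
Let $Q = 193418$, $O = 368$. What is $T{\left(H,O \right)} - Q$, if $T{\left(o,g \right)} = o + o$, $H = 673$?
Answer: $-192072$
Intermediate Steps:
$T{\left(o,g \right)} = 2 o$
$T{\left(H,O \right)} - Q = 2 \cdot 673 - 193418 = 1346 - 193418 = -192072$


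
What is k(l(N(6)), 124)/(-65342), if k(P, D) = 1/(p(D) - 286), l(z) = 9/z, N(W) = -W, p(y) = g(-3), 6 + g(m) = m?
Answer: 1/19275890 ≈ 5.1878e-8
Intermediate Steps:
g(m) = -6 + m
p(y) = -9 (p(y) = -6 - 3 = -9)
k(P, D) = -1/295 (k(P, D) = 1/(-9 - 286) = 1/(-295) = -1/295)
k(l(N(6)), 124)/(-65342) = -1/295/(-65342) = -1/295*(-1/65342) = 1/19275890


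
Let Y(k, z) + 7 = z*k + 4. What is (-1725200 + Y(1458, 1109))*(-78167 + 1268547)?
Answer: -128895536780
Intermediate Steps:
Y(k, z) = -3 + k*z (Y(k, z) = -7 + (z*k + 4) = -7 + (k*z + 4) = -7 + (4 + k*z) = -3 + k*z)
(-1725200 + Y(1458, 1109))*(-78167 + 1268547) = (-1725200 + (-3 + 1458*1109))*(-78167 + 1268547) = (-1725200 + (-3 + 1616922))*1190380 = (-1725200 + 1616919)*1190380 = -108281*1190380 = -128895536780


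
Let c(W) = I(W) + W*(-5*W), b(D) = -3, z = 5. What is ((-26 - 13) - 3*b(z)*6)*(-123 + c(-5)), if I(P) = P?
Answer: -3795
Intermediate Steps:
c(W) = W - 5*W² (c(W) = W + W*(-5*W) = W - 5*W²)
((-26 - 13) - 3*b(z)*6)*(-123 + c(-5)) = ((-26 - 13) - 3*(-3)*6)*(-123 - 5*(1 - 5*(-5))) = (-39 + 9*6)*(-123 - 5*(1 + 25)) = (-39 + 54)*(-123 - 5*26) = 15*(-123 - 130) = 15*(-253) = -3795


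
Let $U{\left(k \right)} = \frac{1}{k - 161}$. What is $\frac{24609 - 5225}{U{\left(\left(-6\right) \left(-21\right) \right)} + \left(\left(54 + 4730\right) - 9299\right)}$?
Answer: $- \frac{339220}{79013} \approx -4.2932$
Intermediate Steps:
$U{\left(k \right)} = \frac{1}{-161 + k}$
$\frac{24609 - 5225}{U{\left(\left(-6\right) \left(-21\right) \right)} + \left(\left(54 + 4730\right) - 9299\right)} = \frac{24609 - 5225}{\frac{1}{-161 - -126} + \left(\left(54 + 4730\right) - 9299\right)} = \frac{19384}{\frac{1}{-161 + 126} + \left(4784 - 9299\right)} = \frac{19384}{\frac{1}{-35} - 4515} = \frac{19384}{- \frac{1}{35} - 4515} = \frac{19384}{- \frac{158026}{35}} = 19384 \left(- \frac{35}{158026}\right) = - \frac{339220}{79013}$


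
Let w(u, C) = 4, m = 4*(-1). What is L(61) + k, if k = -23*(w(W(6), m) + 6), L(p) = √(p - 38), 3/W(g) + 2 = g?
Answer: -230 + √23 ≈ -225.20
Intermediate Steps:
m = -4
W(g) = 3/(-2 + g)
L(p) = √(-38 + p)
k = -230 (k = -23*(4 + 6) = -23*10 = -230)
L(61) + k = √(-38 + 61) - 230 = √23 - 230 = -230 + √23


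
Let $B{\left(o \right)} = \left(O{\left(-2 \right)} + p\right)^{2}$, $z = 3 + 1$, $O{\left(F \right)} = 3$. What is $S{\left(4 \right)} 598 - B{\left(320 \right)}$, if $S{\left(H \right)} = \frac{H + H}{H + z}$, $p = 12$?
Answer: $373$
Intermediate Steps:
$z = 4$
$S{\left(H \right)} = \frac{2 H}{4 + H}$ ($S{\left(H \right)} = \frac{H + H}{H + 4} = \frac{2 H}{4 + H}$)
$B{\left(o \right)} = 225$ ($B{\left(o \right)} = \left(3 + 12\right)^{2} = 15^{2} = 225$)
$S{\left(4 \right)} 598 - B{\left(320 \right)} = 2 \cdot 4 \frac{1}{4 + 4} \cdot 598 - 225 = 2 \cdot 4 \cdot \frac{1}{8} \cdot 598 - 225 = 1 \cdot 598 - 225 = 598 - 225 = 373$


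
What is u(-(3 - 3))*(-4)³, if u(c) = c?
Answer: 0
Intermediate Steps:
u(-(3 - 3))*(-4)³ = -(3 - 3)*(-4)³ = -1*0*(-64) = 0*(-64) = 0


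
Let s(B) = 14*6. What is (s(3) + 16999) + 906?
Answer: 17989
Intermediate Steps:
s(B) = 84
(s(3) + 16999) + 906 = (84 + 16999) + 906 = 17083 + 906 = 17989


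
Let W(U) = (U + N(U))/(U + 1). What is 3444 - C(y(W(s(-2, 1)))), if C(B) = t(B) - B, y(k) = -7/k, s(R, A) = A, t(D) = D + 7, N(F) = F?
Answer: 3437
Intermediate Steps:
t(D) = 7 + D
W(U) = 2*U/(1 + U) (W(U) = (U + U)/(U + 1) = (2*U)/(1 + U) = 2*U/(1 + U))
C(B) = 7 (C(B) = (7 + B) - B = 7)
3444 - C(y(W(s(-2, 1)))) = 3444 - 1*7 = 3444 - 7 = 3437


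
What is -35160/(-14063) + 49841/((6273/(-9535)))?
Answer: -162999860225/2151639 ≈ -75756.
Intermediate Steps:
-35160/(-14063) + 49841/((6273/(-9535))) = -35160*(-1/14063) + 49841/((6273*(-1/9535))) = 35160/14063 + 49841/(-6273/9535) = 35160/14063 + 49841*(-9535/6273) = 35160/14063 - 475233935/6273 = -162999860225/2151639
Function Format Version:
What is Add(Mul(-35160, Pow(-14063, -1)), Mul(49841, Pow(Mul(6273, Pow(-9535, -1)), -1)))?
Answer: Rational(-162999860225, 2151639) ≈ -75756.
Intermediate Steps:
Add(Mul(-35160, Pow(-14063, -1)), Mul(49841, Pow(Mul(6273, Pow(-9535, -1)), -1))) = Add(Mul(-35160, Rational(-1, 14063)), Mul(49841, Pow(Mul(6273, Rational(-1, 9535)), -1))) = Add(Rational(35160, 14063), Mul(49841, Pow(Rational(-6273, 9535), -1))) = Add(Rational(35160, 14063), Mul(49841, Rational(-9535, 6273))) = Add(Rational(35160, 14063), Rational(-475233935, 6273)) = Rational(-162999860225, 2151639)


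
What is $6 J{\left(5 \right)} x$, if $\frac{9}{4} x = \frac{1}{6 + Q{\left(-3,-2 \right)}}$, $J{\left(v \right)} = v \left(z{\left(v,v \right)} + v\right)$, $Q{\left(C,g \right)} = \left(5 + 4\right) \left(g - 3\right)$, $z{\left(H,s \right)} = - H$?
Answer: $0$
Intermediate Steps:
$Q{\left(C,g \right)} = -27 + 9 g$ ($Q{\left(C,g \right)} = 9 \left(-3 + g\right) = -27 + 9 g$)
$J{\left(v \right)} = 0$ ($J{\left(v \right)} = v \left(- v + v\right) = v 0 = 0$)
$x = - \frac{4}{351}$ ($x = \frac{4}{9 \left(6 + \left(-27 + 9 \left(-2\right)\right)\right)} = \frac{4}{9 \left(6 - 45\right)} = \frac{4}{9 \left(-39\right)} = \frac{4}{9} \left(- \frac{1}{39}\right) = - \frac{4}{351} \approx -0.011396$)
$6 J{\left(5 \right)} x = 6 \cdot 0 \left(- \frac{4}{351}\right) = 0 \left(- \frac{4}{351}\right) = 0$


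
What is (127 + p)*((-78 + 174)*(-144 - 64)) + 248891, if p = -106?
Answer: -170437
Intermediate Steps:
(127 + p)*((-78 + 174)*(-144 - 64)) + 248891 = (127 - 106)*((-78 + 174)*(-144 - 64)) + 248891 = 21*(96*(-208)) + 248891 = 21*(-19968) + 248891 = -419328 + 248891 = -170437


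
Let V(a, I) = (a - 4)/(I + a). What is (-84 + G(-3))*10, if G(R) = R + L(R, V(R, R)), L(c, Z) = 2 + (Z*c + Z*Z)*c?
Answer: -4715/6 ≈ -785.83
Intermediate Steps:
V(a, I) = (-4 + a)/(I + a)
L(c, Z) = 2 + c*(Z² + Z*c) (L(c, Z) = 2 + (Z*c + Z²)*c = 2 + (Z² + Z*c)*c = 2 + c*(Z² + Z*c))
G(R) = 2 + R + R*(-4 + R)/2 + (-4 + R)²/(4*R) (G(R) = R + (2 + ((-4 + R)/(R + R))*R² + R*((-4 + R)/(R + R))²) = R + (2 + ((-4 + R)/((2*R)))*R² + R*((-4 + R)/((2*R)))²) = R + (2 + ((1/(2*R))*(-4 + R))*R² + R*((1/(2*R))*(-4 + R))²) = R + (2 + ((-4 + R)/(2*R))*R² + R*((-4 + R)/(2*R))²) = R + (2 + R*(-4 + R)/2 + R*((-4 + R)²/(4*R²))) = R + (2 + R*(-4 + R)/2 + (-4 + R)²/(4*R)) = 2 + R + R*(-4 + R)/2 + (-4 + R)²/(4*R))
(-84 + G(-3))*10 = (-84 + ((½)*(-3)² + 4/(-3) - ¾*(-3)))*10 = (-84 + ((½)*9 + 4*(-⅓) + 9/4))*10 = (-84 + (9/2 - 4/3 + 9/4))*10 = (-84 + 65/12)*10 = -943/12*10 = -4715/6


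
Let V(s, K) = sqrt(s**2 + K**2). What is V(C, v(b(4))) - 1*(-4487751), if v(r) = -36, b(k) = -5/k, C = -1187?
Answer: 4487751 + sqrt(1410265) ≈ 4.4889e+6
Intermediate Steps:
V(s, K) = sqrt(K**2 + s**2)
V(C, v(b(4))) - 1*(-4487751) = sqrt((-36)**2 + (-1187)**2) - 1*(-4487751) = sqrt(1296 + 1408969) + 4487751 = sqrt(1410265) + 4487751 = 4487751 + sqrt(1410265)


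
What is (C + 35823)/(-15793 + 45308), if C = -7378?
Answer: 5689/5903 ≈ 0.96375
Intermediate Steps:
(C + 35823)/(-15793 + 45308) = (-7378 + 35823)/(-15793 + 45308) = 28445/29515 = 28445*(1/29515) = 5689/5903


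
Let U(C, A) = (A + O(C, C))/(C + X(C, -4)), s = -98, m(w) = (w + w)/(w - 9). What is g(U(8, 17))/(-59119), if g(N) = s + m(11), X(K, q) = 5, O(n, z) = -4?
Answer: 87/59119 ≈ 0.0014716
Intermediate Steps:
m(w) = 2*w/(-9 + w) (m(w) = (2*w)/(-9 + w) = 2*w/(-9 + w))
U(C, A) = (-4 + A)/(5 + C) (U(C, A) = (A - 4)/(C + 5) = (-4 + A)/(5 + C))
g(N) = -87 (g(N) = -98 + 2*11/(-9 + 11) = -98 + 2*11/2 = -98 + 2*11*(½) = -98 + 11 = -87)
g(U(8, 17))/(-59119) = -87/(-59119) = -87*(-1/59119) = 87/59119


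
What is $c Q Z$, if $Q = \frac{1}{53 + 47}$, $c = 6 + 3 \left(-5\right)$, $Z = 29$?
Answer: $- \frac{261}{100} \approx -2.61$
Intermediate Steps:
$c = -9$ ($c = 6 - 15 = -9$)
$Q = \frac{1}{100} \approx 0.01$
$c Q Z = \left(-9\right) \frac{1}{100} \cdot 29 = \left(- \frac{9}{100}\right) 29 = - \frac{261}{100}$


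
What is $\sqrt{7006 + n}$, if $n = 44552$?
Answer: $\sqrt{51558} \approx 227.06$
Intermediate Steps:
$\sqrt{7006 + n} = \sqrt{7006 + 44552} = \sqrt{51558}$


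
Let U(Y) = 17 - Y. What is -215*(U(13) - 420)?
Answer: 89440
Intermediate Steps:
-215*(U(13) - 420) = -215*((17 - 1*13) - 420) = -215*((17 - 13) - 420) = -215*(4 - 420) = -215*(-416) = 89440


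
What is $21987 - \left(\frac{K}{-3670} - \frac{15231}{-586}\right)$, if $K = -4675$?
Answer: $\frac{2361352231}{107531} \approx 21960.0$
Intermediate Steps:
$21987 - \left(\frac{K}{-3670} - \frac{15231}{-586}\right) = 21987 - \left(- \frac{4675}{-3670} - \frac{15231}{-586}\right) = 21987 - \left(\left(-4675\right) \left(- \frac{1}{3670}\right) - - \frac{15231}{586}\right) = 21987 - \left(\frac{935}{734} + \frac{15231}{586}\right) = 21987 - \frac{2931866}{107531} = \frac{2361352231}{107531}$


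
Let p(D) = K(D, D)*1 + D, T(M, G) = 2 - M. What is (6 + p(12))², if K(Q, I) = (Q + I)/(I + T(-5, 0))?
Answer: 133956/361 ≈ 371.07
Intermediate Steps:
K(Q, I) = (I + Q)/(7 + I) (K(Q, I) = (Q + I)/(I + (2 - 1*(-5))) = (I + Q)/(I + (2 + 5)) = (I + Q)/(I + 7) = (I + Q)/(7 + I))
p(D) = D + 2*D/(7 + D) (p(D) = ((D + D)/(7 + D))*1 + D = ((2*D)/(7 + D))*1 + D = (2*D/(7 + D))*1 + D = 2*D/(7 + D) + D = D + 2*D/(7 + D))
(6 + p(12))² = (6 + 12*(9 + 12)/(7 + 12))² = (6 + 12*21/19)² = (6 + 12*(1/19)*21)² = (6 + 252/19)² = (366/19)² = 133956/361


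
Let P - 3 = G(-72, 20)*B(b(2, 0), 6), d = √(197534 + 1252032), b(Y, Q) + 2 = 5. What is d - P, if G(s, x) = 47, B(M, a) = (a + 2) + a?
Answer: -661 + √1449566 ≈ 542.98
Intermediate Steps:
b(Y, Q) = 3 (b(Y, Q) = -2 + 5 = 3)
B(M, a) = 2 + 2*a (B(M, a) = (2 + a) + a = 2 + 2*a)
d = √1449566 ≈ 1204.0
P = 661 (P = 3 + 47*(2 + 2*6) = 3 + 47*(2 + 12) = 3 + 47*14 = 3 + 658 = 661)
d - P = √1449566 - 1*661 = √1449566 - 661 = -661 + √1449566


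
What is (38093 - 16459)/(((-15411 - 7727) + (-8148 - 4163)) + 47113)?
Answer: 10817/5832 ≈ 1.8548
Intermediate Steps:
(38093 - 16459)/(((-15411 - 7727) + (-8148 - 4163)) + 47113) = 21634/((-23138 - 12311) + 47113) = 21634/(-35449 + 47113) = 21634/11664 = 21634*(1/11664) = 10817/5832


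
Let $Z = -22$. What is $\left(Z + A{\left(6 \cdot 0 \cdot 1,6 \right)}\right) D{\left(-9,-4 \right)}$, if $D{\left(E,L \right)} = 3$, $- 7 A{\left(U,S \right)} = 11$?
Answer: $- \frac{495}{7} \approx -70.714$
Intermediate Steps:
$A{\left(U,S \right)} = - \frac{11}{7}$ ($A{\left(U,S \right)} = \left(- \frac{1}{7}\right) 11 = - \frac{11}{7}$)
$\left(Z + A{\left(6 \cdot 0 \cdot 1,6 \right)}\right) D{\left(-9,-4 \right)} = \left(-22 - \frac{11}{7}\right) 3 = \left(- \frac{165}{7}\right) 3 = - \frac{495}{7}$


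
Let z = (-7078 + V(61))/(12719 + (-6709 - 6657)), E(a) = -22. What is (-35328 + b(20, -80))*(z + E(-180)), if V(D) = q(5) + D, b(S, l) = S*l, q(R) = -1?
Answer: 266472448/647 ≈ 4.1186e+5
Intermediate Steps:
V(D) = -1 + D
z = 7018/647 (z = (-7078 + (-1 + 61))/(12719 + (-6709 - 6657)) = (-7078 + 60)/(12719 - 13366) = -7018/(-647) = -7018*(-1/647) = 7018/647 ≈ 10.847)
(-35328 + b(20, -80))*(z + E(-180)) = (-35328 + 20*(-80))*(7018/647 - 22) = (-35328 - 1600)*(-7216/647) = -36928*(-7216/647) = 266472448/647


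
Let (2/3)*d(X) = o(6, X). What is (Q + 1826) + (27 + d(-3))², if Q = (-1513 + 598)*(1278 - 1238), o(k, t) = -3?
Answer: -137071/4 ≈ -34268.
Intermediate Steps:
Q = -36600 (Q = -915*40 = -36600)
d(X) = -9/2 (d(X) = (3/2)*(-3) = -9/2)
(Q + 1826) + (27 + d(-3))² = (-36600 + 1826) + (27 - 9/2)² = -34774 + (45/2)² = -34774 + 2025/4 = -137071/4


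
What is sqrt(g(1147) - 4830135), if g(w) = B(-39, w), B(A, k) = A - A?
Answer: I*sqrt(4830135) ≈ 2197.8*I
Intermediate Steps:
B(A, k) = 0
g(w) = 0
sqrt(g(1147) - 4830135) = sqrt(0 - 4830135) = sqrt(-4830135) = I*sqrt(4830135)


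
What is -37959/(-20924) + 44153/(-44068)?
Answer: 46807490/57629927 ≈ 0.81221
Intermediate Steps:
-37959/(-20924) + 44153/(-44068) = -37959*(-1/20924) + 44153*(-1/44068) = 37959/20924 - 44153/44068 = 46807490/57629927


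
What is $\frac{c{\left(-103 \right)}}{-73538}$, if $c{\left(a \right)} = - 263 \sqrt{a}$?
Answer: $\frac{263 i \sqrt{103}}{73538} \approx 0.036296 i$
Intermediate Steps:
$\frac{c{\left(-103 \right)}}{-73538} = \frac{\left(-263\right) \sqrt{-103}}{-73538} = - 263 i \sqrt{103} \left(- \frac{1}{73538}\right) = \frac{263 i \sqrt{103}}{73538}$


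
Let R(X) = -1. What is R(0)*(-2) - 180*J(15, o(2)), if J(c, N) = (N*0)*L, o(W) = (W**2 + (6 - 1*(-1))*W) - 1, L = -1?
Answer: 2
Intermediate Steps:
o(W) = -1 + W**2 + 7*W (o(W) = (W**2 + (6 + 1)*W) - 1 = (W**2 + 7*W) - 1 = -1 + W**2 + 7*W)
J(c, N) = 0 (J(c, N) = (N*0)*(-1) = 0*(-1) = 0)
R(0)*(-2) - 180*J(15, o(2)) = -1*(-2) - 180*0 = 2 + 0 = 2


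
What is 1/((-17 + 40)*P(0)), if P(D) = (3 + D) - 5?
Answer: -1/46 ≈ -0.021739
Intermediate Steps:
P(D) = -2 + D
1/((-17 + 40)*P(0)) = 1/((-17 + 40)*(-2 + 0)) = 1/(23*(-2)) = 1/(-46) = -1/46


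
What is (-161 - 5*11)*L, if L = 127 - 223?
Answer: 20736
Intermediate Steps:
L = -96
(-161 - 5*11)*L = (-161 - 5*11)*(-96) = (-161 - 55)*(-96) = -216*(-96) = 20736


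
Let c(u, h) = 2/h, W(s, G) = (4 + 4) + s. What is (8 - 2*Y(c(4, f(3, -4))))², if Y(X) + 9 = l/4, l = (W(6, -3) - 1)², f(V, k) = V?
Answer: 13689/4 ≈ 3422.3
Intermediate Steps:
W(s, G) = 8 + s
l = 169 (l = ((8 + 6) - 1)² = (14 - 1)² = 13² = 169)
Y(X) = 133/4 (Y(X) = -9 + 169/4 = 133/4)
(8 - 2*Y(c(4, f(3, -4))))² = (8 - 2*133/4)² = (8 - 133/2)² = (-117/2)² = 13689/4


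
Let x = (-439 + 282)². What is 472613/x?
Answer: 472613/24649 ≈ 19.174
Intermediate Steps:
x = 24649 (x = (-157)² = 24649)
472613/x = 472613/24649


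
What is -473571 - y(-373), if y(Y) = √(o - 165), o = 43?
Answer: -473571 - I*√122 ≈ -4.7357e+5 - 11.045*I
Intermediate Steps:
y(Y) = I*√122 (y(Y) = √(43 - 165) = √(-122) = I*√122)
-473571 - y(-373) = -473571 - I*√122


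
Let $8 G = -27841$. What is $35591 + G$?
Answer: $\frac{256887}{8} \approx 32111.0$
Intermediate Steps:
$G = - \frac{27841}{8}$ ($G = \frac{1}{8} \left(-27841\right) = - \frac{27841}{8} \approx -3480.1$)
$35591 + G = 35591 - \frac{27841}{8} = \frac{256887}{8}$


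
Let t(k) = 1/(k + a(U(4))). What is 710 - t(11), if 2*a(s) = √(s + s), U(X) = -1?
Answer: 172508/243 + I*√2/243 ≈ 709.91 + 0.0058198*I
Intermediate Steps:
a(s) = √2*√s/2 (a(s) = √(s + s)/2 = √(2*s)/2 = (√2*√s)/2 = √2*√s/2)
t(k) = 1/(k + I*√2/2) (t(k) = 1/(k + √2*√(-1)/2) = 1/(k + √2*I/2) = 1/(k + I*√2/2))
710 - t(11) = 710 - 2/(2*11 + I*√2) = 710 - 2/(22 + I*√2)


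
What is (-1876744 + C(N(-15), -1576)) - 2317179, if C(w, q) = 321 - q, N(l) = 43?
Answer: -4192026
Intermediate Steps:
(-1876744 + C(N(-15), -1576)) - 2317179 = (-1876744 + (321 - 1*(-1576))) - 2317179 = (-1876744 + (321 + 1576)) - 2317179 = (-1876744 + 1897) - 2317179 = -1874847 - 2317179 = -4192026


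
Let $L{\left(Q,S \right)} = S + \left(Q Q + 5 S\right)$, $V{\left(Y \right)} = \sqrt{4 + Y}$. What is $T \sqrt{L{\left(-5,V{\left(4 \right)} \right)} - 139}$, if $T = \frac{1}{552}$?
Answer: $\frac{\sqrt{-114 + 12 \sqrt{2}}}{552} \approx 0.017845 i$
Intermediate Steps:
$L{\left(Q,S \right)} = Q^{2} + 6 S$ ($L{\left(Q,S \right)} = S + \left(Q^{2} + 5 S\right) = Q^{2} + 6 S$)
$T = \frac{1}{552} \approx 0.0018116$
$T \sqrt{L{\left(-5,V{\left(4 \right)} \right)} - 139} = \frac{\sqrt{\left(\left(-5\right)^{2} + 6 \sqrt{4 + 4}\right) - 139}}{552} = \frac{\sqrt{\left(25 + 6 \sqrt{8}\right) - 139}}{552} = \frac{\sqrt{\left(25 + 6 \cdot 2 \sqrt{2}\right) - 139}}{552} = \frac{\sqrt{\left(25 + 12 \sqrt{2}\right) - 139}}{552} = \frac{\sqrt{-114 + 12 \sqrt{2}}}{552}$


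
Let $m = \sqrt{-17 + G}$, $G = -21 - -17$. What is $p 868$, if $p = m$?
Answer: $868 i \sqrt{21} \approx 3977.7 i$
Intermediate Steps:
$G = -4$ ($G = -21 + 17 = -4$)
$m = i \sqrt{21}$ ($m = \sqrt{-17 - 4} = \sqrt{-21} = i \sqrt{21} \approx 4.5826 i$)
$p = i \sqrt{21} \approx 4.5826 i$
$p 868 = i \sqrt{21} \cdot 868 = 868 i \sqrt{21}$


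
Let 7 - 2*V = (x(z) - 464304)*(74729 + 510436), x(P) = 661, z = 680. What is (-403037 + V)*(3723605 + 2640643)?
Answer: 863332038838499472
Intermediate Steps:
V = 135653828051 (V = 7/2 - (661 - 464304)*(74729 + 510436)/2 = 7/2 - (-463643)*585165/2 = 7/2 - ½*(-271307656095) = 7/2 + 271307656095/2 = 135653828051)
(-403037 + V)*(3723605 + 2640643) = (-403037 + 135653828051)*(3723605 + 2640643) = 135653425014*6364248 = 863332038838499472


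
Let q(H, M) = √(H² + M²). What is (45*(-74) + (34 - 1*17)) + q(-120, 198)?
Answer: -3313 + 6*√1489 ≈ -3081.5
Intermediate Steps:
(45*(-74) + (34 - 1*17)) + q(-120, 198) = (45*(-74) + (34 - 1*17)) + √((-120)² + 198²) = (-3330 + (34 - 17)) + √(14400 + 39204) = (-3330 + 17) + √53604 = -3313 + 6*√1489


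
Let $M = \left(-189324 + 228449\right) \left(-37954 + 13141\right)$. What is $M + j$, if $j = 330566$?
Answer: $-970478059$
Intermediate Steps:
$M = -970808625$ ($M = 39125 \left(-24813\right) = -970808625$)
$M + j = -970808625 + 330566 = -970478059$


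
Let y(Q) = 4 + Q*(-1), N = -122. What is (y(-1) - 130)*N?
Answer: 15250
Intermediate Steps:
y(Q) = 4 - Q
(y(-1) - 130)*N = ((4 - 1*(-1)) - 130)*(-122) = ((4 + 1) - 130)*(-122) = (5 - 130)*(-122) = -125*(-122) = 15250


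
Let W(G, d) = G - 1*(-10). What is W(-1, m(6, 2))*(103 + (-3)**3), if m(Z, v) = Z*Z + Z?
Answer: 684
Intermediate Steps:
m(Z, v) = Z + Z**2 (m(Z, v) = Z**2 + Z = Z + Z**2)
W(G, d) = 10 + G (W(G, d) = G + 10 = 10 + G)
W(-1, m(6, 2))*(103 + (-3)**3) = (10 - 1)*(103 + (-3)**3) = 9*(103 - 27) = 9*76 = 684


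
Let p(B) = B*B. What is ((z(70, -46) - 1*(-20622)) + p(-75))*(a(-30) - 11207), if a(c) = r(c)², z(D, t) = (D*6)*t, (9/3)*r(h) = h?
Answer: -76938189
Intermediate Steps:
r(h) = h/3
p(B) = B²
z(D, t) = 6*D*t (z(D, t) = (6*D)*t = 6*D*t)
a(c) = c²/9 (a(c) = (c/3)² = c²/9)
((z(70, -46) - 1*(-20622)) + p(-75))*(a(-30) - 11207) = ((6*70*(-46) - 1*(-20622)) + (-75)²)*((⅑)*(-30)² - 11207) = ((-19320 + 20622) + 5625)*((⅑)*900 - 11207) = (1302 + 5625)*(100 - 11207) = 6927*(-11107) = -76938189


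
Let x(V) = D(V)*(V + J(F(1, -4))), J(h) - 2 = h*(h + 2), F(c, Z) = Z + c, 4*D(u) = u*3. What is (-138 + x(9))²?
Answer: 7569/4 ≈ 1892.3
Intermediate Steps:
D(u) = 3*u/4 (D(u) = (u*3)/4 = (3*u)/4 = 3*u/4)
J(h) = 2 + h*(2 + h) (J(h) = 2 + h*(h + 2) = 2 + h*(2 + h))
x(V) = 3*V*(5 + V)/4 (x(V) = (3*V/4)*(V + (2 + (-4 + 1)² + 2*(-4 + 1))) = (3*V/4)*(V + (2 + (-3)² + 2*(-3))) = (3*V/4)*(V + (2 + 9 - 6)) = (3*V/4)*(V + 5) = (3*V/4)*(5 + V) = 3*V*(5 + V)/4)
(-138 + x(9))² = (-138 + (¾)*9*(5 + 9))² = (-138 + (¾)*9*14)² = (-138 + 189/2)² = (-87/2)² = 7569/4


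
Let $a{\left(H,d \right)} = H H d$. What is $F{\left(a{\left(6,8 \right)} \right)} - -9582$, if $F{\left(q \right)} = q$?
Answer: $9870$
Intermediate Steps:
$a{\left(H,d \right)} = d H^{2}$ ($a{\left(H,d \right)} = H^{2} d = d H^{2}$)
$F{\left(a{\left(6,8 \right)} \right)} - -9582 = 8 \cdot 6^{2} - -9582 = 8 \cdot 36 + 9582 = 288 + 9582 = 9870$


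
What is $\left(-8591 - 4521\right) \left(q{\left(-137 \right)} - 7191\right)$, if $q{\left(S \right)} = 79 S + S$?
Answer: $237995912$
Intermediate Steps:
$q{\left(S \right)} = 80 S$
$\left(-8591 - 4521\right) \left(q{\left(-137 \right)} - 7191\right) = \left(-8591 - 4521\right) \left(80 \left(-137\right) - 7191\right) = - 13112 \left(-10960 - 7191\right) = \left(-13112\right) \left(-18151\right) = 237995912$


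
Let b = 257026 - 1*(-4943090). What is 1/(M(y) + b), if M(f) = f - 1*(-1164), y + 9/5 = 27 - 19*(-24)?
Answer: 5/26008806 ≈ 1.9224e-7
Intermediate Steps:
y = 2406/5 (y = -9/5 + (27 - 19*(-24)) = -9/5 + (27 + 456) = -9/5 + 483 = 2406/5 ≈ 481.20)
M(f) = 1164 + f (M(f) = f + 1164 = 1164 + f)
b = 5200116 (b = 257026 + 4943090 = 5200116)
1/(M(y) + b) = 1/((1164 + 2406/5) + 5200116) = 1/(8226/5 + 5200116) = 1/(26008806/5) = 5/26008806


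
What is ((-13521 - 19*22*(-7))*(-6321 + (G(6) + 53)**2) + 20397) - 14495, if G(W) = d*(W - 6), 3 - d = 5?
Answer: 37215542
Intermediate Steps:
d = -2 (d = 3 - 1*5 = 3 - 5 = -2)
G(W) = 12 - 2*W (G(W) = -2*(W - 6) = -2*(-6 + W) = 12 - 2*W)
((-13521 - 19*22*(-7))*(-6321 + (G(6) + 53)**2) + 20397) - 14495 = ((-13521 - 19*22*(-7))*(-6321 + ((12 - 2*6) + 53)**2) + 20397) - 14495 = ((-13521 - 418*(-7))*(-6321 + ((12 - 12) + 53)**2) + 20397) - 14495 = ((-13521 + 2926)*(-6321 + (0 + 53)**2) + 20397) - 14495 = (-10595*(-6321 + 53**2) + 20397) - 14495 = (-10595*(-6321 + 2809) + 20397) - 14495 = (-10595*(-3512) + 20397) - 14495 = (37209640 + 20397) - 14495 = 37230037 - 14495 = 37215542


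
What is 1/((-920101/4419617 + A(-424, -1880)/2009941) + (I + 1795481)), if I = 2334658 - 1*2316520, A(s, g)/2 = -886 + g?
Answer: 8883169412597/16110682953106713258 ≈ 5.5138e-7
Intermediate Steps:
A(s, g) = -1772 + 2*g (A(s, g) = 2*(-886 + g) = -1772 + 2*g)
I = 18138 (I = 2334658 - 2316520 = 18138)
1/((-920101/4419617 + A(-424, -1880)/2009941) + (I + 1795481)) = 1/((-920101/4419617 + (-1772 + 2*(-1880))/2009941) + (18138 + 1795481)) = 1/((-920101*1/4419617 + (-1772 - 3760)*(1/2009941)) + 1813619) = 1/((-920101/4419617 - 5532*1/2009941) + 1813619) = 1/((-920101/4419617 - 5532/2009941) + 1813619) = 1/(-1873798045285/8883169412597 + 1813619) = 1/(16110682953106713258/8883169412597) = 8883169412597/16110682953106713258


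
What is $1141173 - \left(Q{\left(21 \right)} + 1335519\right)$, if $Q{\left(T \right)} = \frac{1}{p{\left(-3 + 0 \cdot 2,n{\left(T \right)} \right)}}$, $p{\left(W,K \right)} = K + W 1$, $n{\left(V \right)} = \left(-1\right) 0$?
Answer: $- \frac{583037}{3} \approx -1.9435 \cdot 10^{5}$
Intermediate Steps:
$n{\left(V \right)} = 0$
$p{\left(W,K \right)} = K + W$
$Q{\left(T \right)} = - \frac{1}{3}$ ($Q{\left(T \right)} = \frac{1}{0 + \left(-3 + 0 \cdot 2\right)} = \frac{1}{0 + \left(-3 + 0\right)} = \frac{1}{0 - 3} = \frac{1}{-3} = - \frac{1}{3}$)
$1141173 - \left(Q{\left(21 \right)} + 1335519\right) = 1141173 - \left(- \frac{1}{3} + 1335519\right) = 1141173 - \frac{4006556}{3} = - \frac{583037}{3}$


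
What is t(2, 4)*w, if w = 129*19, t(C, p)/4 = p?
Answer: 39216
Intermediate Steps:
t(C, p) = 4*p
w = 2451
t(2, 4)*w = (4*4)*2451 = 16*2451 = 39216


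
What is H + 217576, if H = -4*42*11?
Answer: 215728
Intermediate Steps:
H = -1848 (H = -168*11 = -1848)
H + 217576 = -1848 + 217576 = 215728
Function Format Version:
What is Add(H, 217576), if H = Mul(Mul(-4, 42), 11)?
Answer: 215728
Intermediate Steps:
H = -1848 (H = Mul(-168, 11) = -1848)
Add(H, 217576) = Add(-1848, 217576) = 215728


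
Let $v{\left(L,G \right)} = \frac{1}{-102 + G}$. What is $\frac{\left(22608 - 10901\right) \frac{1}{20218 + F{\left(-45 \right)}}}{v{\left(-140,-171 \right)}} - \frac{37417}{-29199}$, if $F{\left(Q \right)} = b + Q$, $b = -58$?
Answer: $- \frac{10285298026}{65259765} \approx -157.61$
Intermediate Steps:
$F{\left(Q \right)} = -58 + Q$
$\frac{\left(22608 - 10901\right) \frac{1}{20218 + F{\left(-45 \right)}}}{v{\left(-140,-171 \right)}} - \frac{37417}{-29199} = \frac{\left(22608 - 10901\right) \frac{1}{20218 - 103}}{\frac{1}{-102 - 171}} - \frac{37417}{-29199} = \frac{11707 \frac{1}{20218 - 103}}{\frac{1}{-273}} - - \frac{37417}{29199} = \frac{11707 \cdot \frac{1}{20115}}{- \frac{1}{273}} + \frac{37417}{29199} = 11707 \cdot \frac{1}{20115} \left(-273\right) + \frac{37417}{29199} = \frac{11707}{20115} \left(-273\right) + \frac{37417}{29199} = - \frac{1065337}{6705} + \frac{37417}{29199} = - \frac{10285298026}{65259765}$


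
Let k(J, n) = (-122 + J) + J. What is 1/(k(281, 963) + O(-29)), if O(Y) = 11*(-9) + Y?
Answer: 1/312 ≈ 0.0032051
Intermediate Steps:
k(J, n) = -122 + 2*J
O(Y) = -99 + Y
1/(k(281, 963) + O(-29)) = 1/((-122 + 2*281) + (-99 - 29)) = 1/((-122 + 562) - 128) = 1/(440 - 128) = 1/312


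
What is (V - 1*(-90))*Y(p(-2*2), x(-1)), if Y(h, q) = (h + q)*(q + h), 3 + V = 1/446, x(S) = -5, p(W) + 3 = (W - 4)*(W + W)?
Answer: 60843104/223 ≈ 2.7284e+5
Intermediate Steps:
p(W) = -3 + 2*W*(-4 + W) (p(W) = -3 + (W - 4)*(W + W) = -3 + (-4 + W)*(2*W) = -3 + 2*W*(-4 + W))
V = -1337/446 (V = -3 + 1/446 = -1337/446 ≈ -2.9978)
Y(h, q) = (h + q)**2 (Y(h, q) = (h + q)*(h + q) = (h + q)**2)
(V - 1*(-90))*Y(p(-2*2), x(-1)) = (-1337/446 - 1*(-90))*((-3 - (-16)*2 + 2*(-2*2)**2) - 5)**2 = (-1337/446 + 90)*((-3 - 8*(-4) + 2*(-4)**2) - 5)**2 = 38803*((-3 + 32 + 2*16) - 5)**2/446 = 38803*((-3 + 32 + 32) - 5)**2/446 = 38803*(61 - 5)**2/446 = (38803/446)*56**2 = (38803/446)*3136 = 60843104/223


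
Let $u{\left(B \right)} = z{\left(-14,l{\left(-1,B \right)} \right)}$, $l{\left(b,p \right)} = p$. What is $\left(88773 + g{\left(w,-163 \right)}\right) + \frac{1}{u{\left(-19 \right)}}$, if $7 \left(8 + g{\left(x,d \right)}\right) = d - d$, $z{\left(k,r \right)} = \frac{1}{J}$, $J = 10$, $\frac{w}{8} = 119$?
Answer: $88775$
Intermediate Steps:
$w = 952$ ($w = 8 \cdot 119 = 952$)
$z{\left(k,r \right)} = \frac{1}{10}$
$u{\left(B \right)} = \frac{1}{10}$
$g{\left(x,d \right)} = -8$ ($g{\left(x,d \right)} = -8 + \frac{d - d}{7} = -8 + \frac{1}{7} \cdot 0 = -8 + 0 = -8$)
$\left(88773 + g{\left(w,-163 \right)}\right) + \frac{1}{u{\left(-19 \right)}} = \left(88773 - 8\right) + \frac{1}{\frac{1}{10}} = 88765 + 10 = 88775$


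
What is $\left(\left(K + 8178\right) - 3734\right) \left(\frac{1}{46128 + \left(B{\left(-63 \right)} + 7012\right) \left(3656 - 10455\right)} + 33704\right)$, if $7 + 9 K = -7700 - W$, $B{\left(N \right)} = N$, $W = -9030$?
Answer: $\frac{7303514053208281}{47200123} \approx 1.5474 \cdot 10^{8}$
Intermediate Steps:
$K = 147$ ($K = - \frac{7}{9} + \frac{-7700 - -9030}{9} = - \frac{7}{9} + \frac{-7700 + 9030}{9} = - \frac{7}{9} + \frac{1}{9} \cdot 1330 = - \frac{7}{9} + \frac{1330}{9} = 147$)
$\left(\left(K + 8178\right) - 3734\right) \left(\frac{1}{46128 + \left(B{\left(-63 \right)} + 7012\right) \left(3656 - 10455\right)} + 33704\right) = \left(\left(147 + 8178\right) - 3734\right) \left(\frac{1}{46128 + \left(-63 + 7012\right) \left(3656 - 10455\right)} + 33704\right) = \left(8325 - 3734\right) \left(\frac{1}{46128 + 6949 \left(-6799\right)} + 33704\right) = 4591 \left(\frac{1}{46128 - 47246251} + 33704\right) = 4591 \left(\frac{1}{-47200123} + 33704\right) = 4591 \left(- \frac{1}{47200123} + 33704\right) = 4591 \cdot \frac{1590832945591}{47200123} = \frac{7303514053208281}{47200123}$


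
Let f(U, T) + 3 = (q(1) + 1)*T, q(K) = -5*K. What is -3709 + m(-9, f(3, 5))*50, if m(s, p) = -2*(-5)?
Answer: -3209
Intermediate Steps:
f(U, T) = -3 - 4*T (f(U, T) = -3 + (-5*1 + 1)*T = -3 + (-5 + 1)*T = -3 - 4*T)
m(s, p) = 10
-3709 + m(-9, f(3, 5))*50 = -3709 + 10*50 = -3709 + 500 = -3209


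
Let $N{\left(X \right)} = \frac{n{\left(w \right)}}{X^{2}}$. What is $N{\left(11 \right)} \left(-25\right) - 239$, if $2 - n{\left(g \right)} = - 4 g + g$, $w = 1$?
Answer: $- \frac{29044}{121} \approx -240.03$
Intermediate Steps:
$n{\left(g \right)} = 2 + 3 g$ ($n{\left(g \right)} = 2 - \left(- 4 g + g\right) = 2 - - 3 g = 2 + 3 g$)
$N{\left(X \right)} = \frac{5}{X^{2}}$ ($N{\left(X \right)} = \frac{2 + 3 \cdot 1}{X^{2}} = \frac{2 + 3}{X^{2}} = \frac{5}{X^{2}}$)
$N{\left(11 \right)} \left(-25\right) - 239 = \frac{5}{121} \left(-25\right) - 239 = - \frac{125}{121} - 239 = - \frac{29044}{121}$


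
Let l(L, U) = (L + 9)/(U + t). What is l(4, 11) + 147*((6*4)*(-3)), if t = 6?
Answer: -179915/17 ≈ -10583.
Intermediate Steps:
l(L, U) = (9 + L)/(6 + U) (l(L, U) = (L + 9)/(U + 6) = (9 + L)/(6 + U))
l(4, 11) + 147*((6*4)*(-3)) = (9 + 4)/(6 + 11) + 147*((6*4)*(-3)) = 13/17 + 147*(24*(-3)) = (1/17)*13 + 147*(-72) = 13/17 - 10584 = -179915/17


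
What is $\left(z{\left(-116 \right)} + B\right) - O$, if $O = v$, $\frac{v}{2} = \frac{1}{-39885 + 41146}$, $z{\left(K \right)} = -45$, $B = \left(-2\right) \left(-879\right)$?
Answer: $\frac{2160091}{1261} \approx 1713.0$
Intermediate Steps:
$B = 1758$
$v = \frac{2}{1261}$ ($v = \frac{2}{-39885 + 41146} = \frac{2}{1261} \approx 0.001586$)
$O = \frac{2}{1261} \approx 0.001586$
$\left(z{\left(-116 \right)} + B\right) - O = \left(-45 + 1758\right) - \frac{2}{1261} = 1713 - \frac{2}{1261} = \frac{2160091}{1261}$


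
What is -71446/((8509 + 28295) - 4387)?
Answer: -71446/32417 ≈ -2.2040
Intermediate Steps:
-71446/((8509 + 28295) - 4387) = -71446/(36804 - 4387) = -71446/32417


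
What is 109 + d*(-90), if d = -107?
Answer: 9739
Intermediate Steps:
109 + d*(-90) = 109 - 107*(-90) = 109 + 9630 = 9739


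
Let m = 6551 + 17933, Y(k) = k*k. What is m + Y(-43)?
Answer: 26333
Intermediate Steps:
Y(k) = k²
m = 24484
m + Y(-43) = 24484 + (-43)² = 24484 + 1849 = 26333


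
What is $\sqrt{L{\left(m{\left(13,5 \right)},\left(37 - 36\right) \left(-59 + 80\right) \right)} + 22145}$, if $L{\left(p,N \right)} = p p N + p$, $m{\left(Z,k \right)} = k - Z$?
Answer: $3 \sqrt{2609} \approx 153.24$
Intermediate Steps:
$L{\left(p,N \right)} = p + N p^{2}$ ($L{\left(p,N \right)} = p^{2} N + p = N p^{2} + p = p + N p^{2}$)
$\sqrt{L{\left(m{\left(13,5 \right)},\left(37 - 36\right) \left(-59 + 80\right) \right)} + 22145} = \sqrt{\left(5 - 13\right) \left(1 + \left(37 - 36\right) \left(-59 + 80\right) \left(5 - 13\right)\right) + 22145} = \sqrt{\left(5 - 13\right) \left(1 + 1 \cdot 21 \left(5 - 13\right)\right) + 22145} = \sqrt{- 8 \left(1 + 21 \left(-8\right)\right) + 22145} = \sqrt{- 8 \left(1 - 168\right) + 22145} = \sqrt{\left(-8\right) \left(-167\right) + 22145} = \sqrt{1336 + 22145} = \sqrt{23481} = 3 \sqrt{2609}$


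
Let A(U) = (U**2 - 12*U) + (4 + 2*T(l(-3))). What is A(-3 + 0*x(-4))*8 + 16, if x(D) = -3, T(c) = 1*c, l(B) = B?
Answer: 360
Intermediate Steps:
T(c) = c
A(U) = -2 + U**2 - 12*U (A(U) = (U**2 - 12*U) + (4 + 2*(-3)) = (U**2 - 12*U) + (4 - 6) = (U**2 - 12*U) - 2 = -2 + U**2 - 12*U)
A(-3 + 0*x(-4))*8 + 16 = (-2 + (-3 + 0*(-3))**2 - 12*(-3 + 0*(-3)))*8 + 16 = (-2 + (-3 + 0)**2 - 12*(-3 + 0))*8 + 16 = (-2 + (-3)**2 - 12*(-3))*8 + 16 = (-2 + 9 + 36)*8 + 16 = 43*8 + 16 = 344 + 16 = 360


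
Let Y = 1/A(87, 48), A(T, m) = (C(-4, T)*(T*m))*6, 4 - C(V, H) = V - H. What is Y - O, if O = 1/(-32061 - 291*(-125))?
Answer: -396001/1711450080 ≈ -0.00023138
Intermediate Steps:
C(V, H) = 4 + H - V (C(V, H) = 4 - (V - H) = 4 + (H - V) = 4 + H - V)
A(T, m) = 6*T*m*(8 + T) (A(T, m) = ((4 + T - 1*(-4))*(T*m))*6 = ((4 + T + 4)*(T*m))*6 = ((8 + T)*(T*m))*6 = (T*m*(8 + T))*6 = 6*T*m*(8 + T))
Y = 1/2380320 (Y = 1/(6*87*48*(8 + 87)) = 1/(6*87*48*95) = 1/2380320 ≈ 4.2011e-7)
O = 1/4314 (O = 1/(-32061 + 36375) = 1/4314 ≈ 0.00023180)
Y - O = 1/2380320 - 1*1/4314 = 1/2380320 - 1/4314 = -396001/1711450080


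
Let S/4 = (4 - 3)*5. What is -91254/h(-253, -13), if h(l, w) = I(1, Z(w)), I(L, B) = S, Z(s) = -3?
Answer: -45627/10 ≈ -4562.7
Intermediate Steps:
S = 20 (S = 4*((4 - 3)*5) = 4*(1*5) = 4*5 = 20)
I(L, B) = 20
h(l, w) = 20
-91254/h(-253, -13) = -91254/20 = -91254*1/20 = -45627/10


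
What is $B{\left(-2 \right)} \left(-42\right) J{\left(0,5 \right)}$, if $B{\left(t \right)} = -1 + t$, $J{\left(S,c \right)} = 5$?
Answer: $630$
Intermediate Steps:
$B{\left(-2 \right)} \left(-42\right) J{\left(0,5 \right)} = \left(-1 - 2\right) \left(-42\right) 5 = \left(-3\right) \left(-42\right) 5 = 126 \cdot 5 = 630$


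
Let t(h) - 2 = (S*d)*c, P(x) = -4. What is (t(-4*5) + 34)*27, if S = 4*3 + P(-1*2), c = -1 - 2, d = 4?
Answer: -1620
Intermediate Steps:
c = -3
S = 8 (S = 4*3 - 4 = 12 - 4 = 8)
t(h) = -94 (t(h) = 2 + (8*4)*(-3) = 2 + 32*(-3) = 2 - 96 = -94)
(t(-4*5) + 34)*27 = (-94 + 34)*27 = -60*27 = -1620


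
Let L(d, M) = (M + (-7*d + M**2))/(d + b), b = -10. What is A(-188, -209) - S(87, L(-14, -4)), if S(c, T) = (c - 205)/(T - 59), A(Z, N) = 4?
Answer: 1636/763 ≈ 2.1442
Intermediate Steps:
L(d, M) = (M + M**2 - 7*d)/(-10 + d) (L(d, M) = (M + (-7*d + M**2))/(d - 10) = (M + (M**2 - 7*d))/(-10 + d) = (M + M**2 - 7*d)/(-10 + d))
S(c, T) = (-205 + c)/(-59 + T)
A(-188, -209) - S(87, L(-14, -4)) = 4 - (-205 + 87)/(-59 + (-4 + (-4)**2 - 7*(-14))/(-10 - 14)) = 4 - (-118)/(-59 + (-4 + 16 + 98)/(-24)) = 4 - (-118)/(-59 - 1/24*110) = 4 - (-118)/(-59 - 55/12) = 4 - (-118)/(-763/12) = 4 - (-12)*(-118)/763 = 4 - 1*1416/763 = 4 - 1416/763 = 1636/763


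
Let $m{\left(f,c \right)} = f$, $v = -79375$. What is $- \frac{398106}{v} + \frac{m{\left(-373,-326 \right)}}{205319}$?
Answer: $\frac{81709118939}{16297195625} \approx 5.0137$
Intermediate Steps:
$- \frac{398106}{v} + \frac{m{\left(-373,-326 \right)}}{205319} = - \frac{398106}{-79375} - \frac{373}{205319} = \left(-398106\right) \left(- \frac{1}{79375}\right) - \frac{373}{205319} = \frac{398106}{79375} - \frac{373}{205319} = \frac{81709118939}{16297195625}$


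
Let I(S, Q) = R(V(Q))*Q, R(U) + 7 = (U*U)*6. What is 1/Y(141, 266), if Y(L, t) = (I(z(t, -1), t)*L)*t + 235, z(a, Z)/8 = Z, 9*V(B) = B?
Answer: 9/469974160951 ≈ 1.9150e-11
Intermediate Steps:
V(B) = B/9
z(a, Z) = 8*Z
R(U) = -7 + 6*U² (R(U) = -7 + (U*U)*6 = -7 + U²*6 = -7 + 6*U²)
I(S, Q) = Q*(-7 + 2*Q²/27) (I(S, Q) = (-7 + 6*(Q/9)²)*Q = (-7 + 6*(Q²/81))*Q = (-7 + 2*Q²/27)*Q = Q*(-7 + 2*Q²/27))
Y(L, t) = 235 + L*t²*(-189 + 2*t²)/27 (Y(L, t) = ((t*(-189 + 2*t²)/27)*L)*t + 235 = (L*t*(-189 + 2*t²)/27)*t + 235 = L*t²*(-189 + 2*t²)/27 + 235 = 235 + L*t²*(-189 + 2*t²)/27)
1/Y(141, 266) = 1/(235 + (1/27)*141*266²*(-189 + 2*266²)) = 1/(235 + (1/27)*141*70756*(-189 + 2*70756)) = 1/(235 + (1/27)*141*70756*(-189 + 141512)) = 1/(235 + (1/27)*141*70756*141323) = 1/(235 + 469974158836/9) = 1/(469974160951/9) = 9/469974160951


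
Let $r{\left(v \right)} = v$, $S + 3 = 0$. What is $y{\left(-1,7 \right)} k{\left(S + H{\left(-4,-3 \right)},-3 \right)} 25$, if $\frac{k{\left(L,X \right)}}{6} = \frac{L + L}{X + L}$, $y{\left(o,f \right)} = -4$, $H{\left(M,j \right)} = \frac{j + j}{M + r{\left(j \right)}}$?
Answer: $-500$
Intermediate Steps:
$S = -3$ ($S = -3 + 0 = -3$)
$H{\left(M,j \right)} = \frac{2 j}{M + j}$ ($H{\left(M,j \right)} = \frac{j + j}{M + j} = \frac{2 j}{M + j}$)
$k{\left(L,X \right)} = \frac{12 L}{L + X}$ ($k{\left(L,X \right)} = 6 \frac{L + L}{X + L} = 6 \frac{2 L}{L + X} = \frac{12 L}{L + X}$)
$y{\left(-1,7 \right)} k{\left(S + H{\left(-4,-3 \right)},-3 \right)} 25 = - 4 \frac{12 \left(-3 + 2 \left(-3\right) \frac{1}{-4 - 3}\right)}{\left(-3 + 2 \left(-3\right) \frac{1}{-4 - 3}\right) - 3} \cdot 25 = - 4 \frac{12 \left(-3 + 2 \left(-3\right) \frac{1}{-7}\right)}{\left(-3 + 2 \left(-3\right) \frac{1}{-7}\right) - 3} \cdot 25 = - 4 \frac{12 \left(-3 + 2 \left(-3\right) \left(- \frac{1}{7}\right)\right)}{\left(-3 + 2 \left(-3\right) \left(- \frac{1}{7}\right)\right) - 3} \cdot 25 = - 4 \frac{12 \left(-3 + \frac{6}{7}\right)}{\left(-3 + \frac{6}{7}\right) - 3} \cdot 25 = - 4 \cdot 12 \left(- \frac{15}{7}\right) \frac{1}{- \frac{15}{7} - 3} \cdot 25 = - 4 \cdot 12 \left(- \frac{15}{7}\right) \frac{1}{- \frac{36}{7}} \cdot 25 = - 4 \cdot 12 \left(- \frac{15}{7}\right) \left(- \frac{7}{36}\right) 25 = \left(-4\right) 5 \cdot 25 = \left(-20\right) 25 = -500$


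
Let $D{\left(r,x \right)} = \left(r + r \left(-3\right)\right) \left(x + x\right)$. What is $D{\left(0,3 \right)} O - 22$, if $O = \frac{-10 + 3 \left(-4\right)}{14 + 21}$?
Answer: $-22$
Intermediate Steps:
$D{\left(r,x \right)} = - 4 r x$ ($D{\left(r,x \right)} = \left(r - 3 r\right) 2 x = - 2 r 2 x = - 4 r x$)
$O = - \frac{22}{35}$ ($O = \frac{-10 - 12}{35} = \left(-22\right) \frac{1}{35} = - \frac{22}{35} \approx -0.62857$)
$D{\left(0,3 \right)} O - 22 = \left(-4\right) 0 \cdot 3 \left(- \frac{22}{35}\right) - 22 = 0 \left(- \frac{22}{35}\right) - 22 = 0 - 22 = -22$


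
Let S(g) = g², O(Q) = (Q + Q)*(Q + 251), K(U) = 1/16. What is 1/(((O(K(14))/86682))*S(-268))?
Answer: 231152/6010771 ≈ 0.038456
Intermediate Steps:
K(U) = 1/16
O(Q) = 2*Q*(251 + Q) (O(Q) = (2*Q)*(251 + Q) = 2*Q*(251 + Q))
1/(((O(K(14))/86682))*S(-268)) = 1/((((2*(1/16)*(251 + 1/16))/86682))*((-268)²)) = 1/(((2*(1/16)*(4017/16))*(1/86682))*71824) = (1/71824)/((4017/128)*(1/86682)) = (1/71824)/(1339/3698432) = (3698432/1339)*(1/71824) = 231152/6010771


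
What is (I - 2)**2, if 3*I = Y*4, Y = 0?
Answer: 4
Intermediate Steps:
I = 0 (I = (0*4)/3 = (1/3)*0 = 0)
(I - 2)**2 = (0 - 2)**2 = (-2)**2 = 4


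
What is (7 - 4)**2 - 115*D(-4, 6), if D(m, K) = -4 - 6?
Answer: 1159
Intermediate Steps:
D(m, K) = -10
(7 - 4)**2 - 115*D(-4, 6) = (7 - 4)**2 - 115*(-10) = 3**2 + 1150 = 9 + 1150 = 1159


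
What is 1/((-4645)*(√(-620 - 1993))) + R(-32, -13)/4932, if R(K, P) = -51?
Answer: -17/1644 + I*√2613/12137385 ≈ -0.010341 + 4.2116e-6*I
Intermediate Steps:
1/((-4645)*(√(-620 - 1993))) + R(-32, -13)/4932 = 1/((-4645)*(√(-620 - 1993))) - 51/4932 = -(-I*√2613/2613)/4645 - 51*1/4932 = -(-I*√2613/2613)/4645 - 17/1644 = -(-1)*I*√2613/12137385 - 17/1644 = I*√2613/12137385 - 17/1644 = -17/1644 + I*√2613/12137385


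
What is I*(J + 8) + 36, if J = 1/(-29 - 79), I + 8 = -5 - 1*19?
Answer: -5932/27 ≈ -219.70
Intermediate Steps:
I = -32 (I = -8 + (-5 - 1*19) = -8 + (-5 - 19) = -8 - 24 = -32)
J = -1/108 (J = 1/(-108) = -1/108 ≈ -0.0092593)
I*(J + 8) + 36 = -32*(-1/108 + 8) + 36 = -32*863/108 + 36 = -6904/27 + 36 = -5932/27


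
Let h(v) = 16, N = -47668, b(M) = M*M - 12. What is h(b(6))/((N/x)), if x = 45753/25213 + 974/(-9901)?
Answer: -1713771964/2974887341221 ≈ -0.00057608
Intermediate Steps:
b(M) = -12 + M**2 (b(M) = M**2 - 12 = -12 + M**2)
x = 428442991/249633913 (x = 45753*(1/25213) + 974*(-1/9901) = 45753/25213 - 974/9901 = 428442991/249633913 ≈ 1.7163)
h(b(6))/((N/x)) = 16/((-47668/428442991/249633913)) = 16/((-47668*249633913/428442991)) = 16/(-11899549364884/428442991) = 16*(-428442991/11899549364884) = -1713771964/2974887341221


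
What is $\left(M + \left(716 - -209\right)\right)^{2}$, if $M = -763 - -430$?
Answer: $350464$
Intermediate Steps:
$M = -333$ ($M = -763 + 430 = -333$)
$\left(M + \left(716 - -209\right)\right)^{2} = \left(-333 + \left(716 - -209\right)\right)^{2} = \left(-333 + \left(716 + 209\right)\right)^{2} = \left(-333 + 925\right)^{2} = 592^{2} = 350464$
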